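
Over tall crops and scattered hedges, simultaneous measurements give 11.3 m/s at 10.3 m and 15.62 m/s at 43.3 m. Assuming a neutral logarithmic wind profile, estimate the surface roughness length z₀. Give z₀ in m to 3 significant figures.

Log law: V(z) ∝ ln(z/z₀). With r = V₁/V₂ = 11.3/15.62 = 0.72343,
r · ln(z₂/z₀) = ln(z₁/z₀) ⇒ ln z₀ = (ln z₁ − r·ln z₂)/(1 − r)
ln z₀ = (2.33214 − 0.72343×3.76815) / 0.27657 = -1.4241
z₀ = exp(-1.4241) = 0.2407 m

z₀ ≈ 0.241 m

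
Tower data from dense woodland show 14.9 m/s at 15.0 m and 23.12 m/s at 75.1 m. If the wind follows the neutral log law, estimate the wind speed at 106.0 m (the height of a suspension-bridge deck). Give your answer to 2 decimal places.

Log law: V ∝ ln(z/z₀). From the pair, with r = V₁/V₂ = 0.64446,
ln z₀ = (ln z₁ − r·ln z₂)/(1 − r) = (2.7081 − 0.64446×4.3188)/0.35554 = -0.2117 → z₀ = 0.8092 m
V₃ = V₁ · ln(z₃/z₀)/ln(z₁/z₀) = 14.9 × 4.8752/2.9198 = 24.8786 m/s

24.88 m/s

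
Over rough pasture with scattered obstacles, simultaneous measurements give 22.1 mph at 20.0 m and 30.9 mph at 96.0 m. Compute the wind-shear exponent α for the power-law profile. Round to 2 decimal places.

α ≈ 0.21

Power law: V₂/V₁ = (z₂/z₁)^α ⇒ α = ln(V₂/V₁) / ln(z₂/z₁)
α = ln(30.9/22.1) / ln(96.0/20.0) = ln(1.3982) / ln(4.8000)
  = 0.33518 / 1.56862 = 0.21368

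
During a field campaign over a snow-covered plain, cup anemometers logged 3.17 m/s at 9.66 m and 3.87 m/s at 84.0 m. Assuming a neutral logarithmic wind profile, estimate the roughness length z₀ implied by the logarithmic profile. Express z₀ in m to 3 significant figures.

z₀ ≈ 0.000539 m

Log law: V(z) ∝ ln(z/z₀). With r = V₁/V₂ = 3.17/3.87 = 0.81912,
r · ln(z₂/z₀) = ln(z₁/z₀) ⇒ ln z₀ = (ln z₁ − r·ln z₂)/(1 − r)
ln z₀ = (2.26799 − 0.81912×4.43082) / 0.18088 = -7.5265
z₀ = exp(-7.5265) = 0.0005386 m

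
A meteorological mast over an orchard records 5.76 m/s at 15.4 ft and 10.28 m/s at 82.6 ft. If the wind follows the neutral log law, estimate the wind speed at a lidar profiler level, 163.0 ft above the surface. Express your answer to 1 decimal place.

12.1 m/s

Log law: V ∝ ln(z/z₀). From the pair, with r = V₁/V₂ = 0.56031,
ln z₀ = (ln z₁ − r·ln z₂)/(1 − r) = (2.7344 − 0.56031×4.4140)/0.43969 = 0.5939 → z₀ = 1.811 ft
V₃ = V₁ · ln(z₃/z₀)/ln(z₁/z₀) = 5.76 × 4.4998/2.1404 = 12.1092 m/s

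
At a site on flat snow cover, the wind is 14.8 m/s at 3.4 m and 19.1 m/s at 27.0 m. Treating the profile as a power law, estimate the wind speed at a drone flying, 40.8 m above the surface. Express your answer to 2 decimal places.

20.10 m/s

First find α: α = ln(V₂/V₁)/ln(z₂/z₁) = ln(19.1/14.8)/ln(27.0/3.4) = 0.25506/2.07206 = 0.1231
Extrapolate from 27.0 m to 40.8 m: V₃ = 19.1 × (40.8/27.0)^0.1231 = 19.1 × 1.0521 = 20.0957 m/s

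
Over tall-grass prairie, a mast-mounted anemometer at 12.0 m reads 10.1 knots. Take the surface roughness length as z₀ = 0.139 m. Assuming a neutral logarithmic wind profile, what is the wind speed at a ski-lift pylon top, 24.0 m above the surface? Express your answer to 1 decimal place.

Log law: V(z) ∝ ln(z/z₀), so V₂/V₁ = ln(z₂/z₀) / ln(z₁/z₀).
ln(24.0/0.139) = 5.1513, ln(12.0/0.139) = 4.4582
V₂ = 10.1 × 5.1513/4.4582 = 10.1 × 1.1555 = 11.6703 knots

11.7 knots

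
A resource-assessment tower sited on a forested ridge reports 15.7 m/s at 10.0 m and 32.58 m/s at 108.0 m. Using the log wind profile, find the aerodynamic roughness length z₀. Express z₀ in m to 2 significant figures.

z₀ ≈ 1.1 m

Log law: V(z) ∝ ln(z/z₀). With r = V₁/V₂ = 15.7/32.58 = 0.48189,
r · ln(z₂/z₀) = ln(z₁/z₀) ⇒ ln z₀ = (ln z₁ − r·ln z₂)/(1 − r)
ln z₀ = (2.30259 − 0.48189×4.68213) / 0.51811 = 0.0894
z₀ = exp(0.0894) = 1.093 m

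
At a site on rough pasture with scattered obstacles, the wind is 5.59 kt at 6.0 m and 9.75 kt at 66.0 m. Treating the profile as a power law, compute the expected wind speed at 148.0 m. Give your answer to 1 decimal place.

First find α: α = ln(V₂/V₁)/ln(z₂/z₁) = ln(9.75/5.59)/ln(66.0/6.0) = 0.55629/2.39790 = 0.2320
Extrapolate from 66.0 m to 148.0 m: V₃ = 9.75 × (148.0/66.0)^0.2320 = 9.75 × 1.2060 = 11.7589 kt

11.8 kt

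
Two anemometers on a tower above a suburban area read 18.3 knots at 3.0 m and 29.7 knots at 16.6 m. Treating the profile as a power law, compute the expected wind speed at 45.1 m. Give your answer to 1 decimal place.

39.4 knots

First find α: α = ln(V₂/V₁)/ln(z₂/z₁) = ln(29.7/18.3)/ln(16.6/3.0) = 0.48425/1.71079 = 0.2831
Extrapolate from 16.6 m to 45.1 m: V₃ = 29.7 × (45.1/16.6)^0.2831 = 29.7 × 1.3270 = 39.4113 knots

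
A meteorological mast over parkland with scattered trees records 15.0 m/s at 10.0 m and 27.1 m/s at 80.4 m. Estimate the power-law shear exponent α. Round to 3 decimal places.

Power law: V₂/V₁ = (z₂/z₁)^α ⇒ α = ln(V₂/V₁) / ln(z₂/z₁)
α = ln(27.1/15.0) / ln(80.4/10.0) = ln(1.8067) / ln(8.0400)
  = 0.59148 / 2.08443 = 0.28376

α ≈ 0.284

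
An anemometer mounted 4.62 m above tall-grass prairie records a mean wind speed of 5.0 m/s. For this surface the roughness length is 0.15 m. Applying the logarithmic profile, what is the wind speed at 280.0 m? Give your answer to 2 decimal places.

Log law: V(z) ∝ ln(z/z₀), so V₂/V₁ = ln(z₂/z₀) / ln(z₁/z₀).
ln(280.0/0.15) = 7.5319, ln(4.62/0.15) = 3.4275
V₂ = 5.0 × 7.5319/3.4275 = 5.0 × 2.1975 = 10.9874 m/s

10.99 m/s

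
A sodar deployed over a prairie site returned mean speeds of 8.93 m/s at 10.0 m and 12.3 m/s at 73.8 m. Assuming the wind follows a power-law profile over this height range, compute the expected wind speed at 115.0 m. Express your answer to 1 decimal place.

13.2 m/s

First find α: α = ln(V₂/V₁)/ln(z₂/z₁) = ln(12.3/8.93)/ln(73.8/10.0) = 0.32018/1.99877 = 0.1602
Extrapolate from 73.8 m to 115.0 m: V₃ = 12.3 × (115.0/73.8)^0.1602 = 12.3 × 1.0736 = 13.2058 m/s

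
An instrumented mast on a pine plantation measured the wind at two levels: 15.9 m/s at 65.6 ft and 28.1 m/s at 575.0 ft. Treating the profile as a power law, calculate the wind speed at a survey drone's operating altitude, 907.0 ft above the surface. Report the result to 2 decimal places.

First find α: α = ln(V₂/V₁)/ln(z₂/z₁) = ln(28.1/15.9)/ln(575.0/65.6) = 0.56945/2.17079 = 0.2623
Extrapolate from 575.0 ft to 907.0 ft: V₃ = 28.1 × (907.0/575.0)^0.2623 = 28.1 × 1.1270 = 31.6687 m/s

31.67 m/s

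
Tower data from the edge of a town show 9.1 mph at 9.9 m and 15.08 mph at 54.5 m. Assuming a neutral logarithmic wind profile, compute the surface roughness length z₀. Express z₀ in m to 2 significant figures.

z₀ ≈ 0.74 m

Log law: V(z) ∝ ln(z/z₀). With r = V₁/V₂ = 9.1/15.08 = 0.60345,
r · ln(z₂/z₀) = ln(z₁/z₀) ⇒ ln z₀ = (ln z₁ − r·ln z₂)/(1 − r)
ln z₀ = (2.29253 − 0.60345×3.99820) / 0.39655 = -0.3030
z₀ = exp(-0.3030) = 0.7386 m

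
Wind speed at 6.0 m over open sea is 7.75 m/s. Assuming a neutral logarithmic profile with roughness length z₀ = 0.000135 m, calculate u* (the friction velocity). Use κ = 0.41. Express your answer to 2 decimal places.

Log law: V(z) = (u*/κ) · ln(z/z₀) ⇒ u* = κ · V / ln(z/z₀)
u* = 0.41 × 7.75 / ln(6.0/0.000135) = 0.41 × 7.75 / 10.7020
   = 3.1775 / 10.7020 = 0.2969 m/s

u* ≈ 0.30 m/s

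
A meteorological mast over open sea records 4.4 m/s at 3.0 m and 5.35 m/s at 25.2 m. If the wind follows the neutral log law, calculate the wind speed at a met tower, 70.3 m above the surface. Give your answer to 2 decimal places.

Log law: V ∝ ln(z/z₀). From the pair, with r = V₁/V₂ = 0.82243,
ln z₀ = (ln z₁ − r·ln z₂)/(1 − r) = (1.0986 − 0.82243×3.2268)/0.17757 = -8.7585 → z₀ = 0.0001571 m
V₃ = V₁ · ln(z₃/z₀)/ln(z₁/z₀) = 4.4 × 13.0112/9.8571 = 5.8080 m/s

5.81 m/s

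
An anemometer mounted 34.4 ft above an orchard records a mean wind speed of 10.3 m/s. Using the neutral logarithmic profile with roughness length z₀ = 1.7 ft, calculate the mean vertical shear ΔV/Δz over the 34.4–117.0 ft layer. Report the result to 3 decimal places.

Log law: V₂ = V₁ · ln(z₂/z₀)/ln(z₁/z₀) = 10.3 × 4.2315/3.0074 = 14.4924 m/s
ΔV/Δz = (14.4924 − 10.3)/(117.0 − 34.4) = 4.1924/82.6000 = 0.05076 m/s/ft

0.051 m/s/ft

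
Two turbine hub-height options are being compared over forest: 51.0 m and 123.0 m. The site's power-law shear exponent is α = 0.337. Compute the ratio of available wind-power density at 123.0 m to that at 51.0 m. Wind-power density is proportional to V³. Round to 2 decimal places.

2.44

Speed ratio: V_B/V_A = (z_B/z_A)^α = (123.0/51.0)^0.337 = (2.4118)^0.337 = 1.34539
Power-density ratio: P_B/P_A = (V_B/V_A)³ = (1.34539)³ = 2.43523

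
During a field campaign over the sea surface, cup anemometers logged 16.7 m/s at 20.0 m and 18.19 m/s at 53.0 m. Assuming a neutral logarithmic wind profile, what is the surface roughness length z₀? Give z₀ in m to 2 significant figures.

Log law: V(z) ∝ ln(z/z₀). With r = V₁/V₂ = 16.7/18.19 = 0.91809,
r · ln(z₂/z₀) = ln(z₁/z₀) ⇒ ln z₀ = (ln z₁ − r·ln z₂)/(1 − r)
ln z₀ = (2.99573 − 0.91809×3.97029) / 0.08191 = -7.9272
z₀ = exp(-7.9272) = 0.0003608 m

z₀ ≈ 0.00036 m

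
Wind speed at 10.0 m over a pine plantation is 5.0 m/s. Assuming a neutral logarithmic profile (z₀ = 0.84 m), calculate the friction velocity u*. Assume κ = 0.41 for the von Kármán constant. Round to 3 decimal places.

Log law: V(z) = (u*/κ) · ln(z/z₀) ⇒ u* = κ · V / ln(z/z₀)
u* = 0.41 × 5.0 / ln(10.0/0.84) = 0.41 × 5.0 / 2.4769
   = 2.0500 / 2.4769 = 0.8276 m/s

u* ≈ 0.828 m/s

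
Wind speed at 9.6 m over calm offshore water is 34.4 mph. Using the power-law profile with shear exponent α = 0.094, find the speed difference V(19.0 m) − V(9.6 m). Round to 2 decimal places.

2.28 mph

Power law: V₂ = V₁ · (z₂/z₁)^α = 34.4 × (1.9792)^0.094 = 36.6799 mph
ΔV = 36.6799 − 34.4 = 2.2799 mph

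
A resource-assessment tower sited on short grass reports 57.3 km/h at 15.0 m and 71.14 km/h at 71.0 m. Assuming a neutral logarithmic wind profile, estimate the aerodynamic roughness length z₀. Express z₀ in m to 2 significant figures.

z₀ ≈ 0.024 m

Log law: V(z) ∝ ln(z/z₀). With r = V₁/V₂ = 57.3/71.14 = 0.80545,
r · ln(z₂/z₀) = ln(z₁/z₀) ⇒ ln z₀ = (ln z₁ − r·ln z₂)/(1 − r)
ln z₀ = (2.70805 − 0.80545×4.26268) / 0.19455 = -3.7284
z₀ = exp(-3.7284) = 0.02403 m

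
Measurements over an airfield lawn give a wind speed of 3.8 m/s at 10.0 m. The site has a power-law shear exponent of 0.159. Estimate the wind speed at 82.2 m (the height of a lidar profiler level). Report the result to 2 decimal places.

5.31 m/s

Power-law profile: V₂ = V₁ · (z₂/z₁)^α
V₂ = 3.8 × (82.2/10.0)^0.159 = 3.8 × (8.2200)^0.159
    = 3.8 × 1.3979 = 5.3119 m/s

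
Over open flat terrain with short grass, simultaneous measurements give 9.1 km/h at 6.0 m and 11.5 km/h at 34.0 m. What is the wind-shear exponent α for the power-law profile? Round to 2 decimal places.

α ≈ 0.13

Power law: V₂/V₁ = (z₂/z₁)^α ⇒ α = ln(V₂/V₁) / ln(z₂/z₁)
α = ln(11.5/9.1) / ln(34.0/6.0) = ln(1.2637) / ln(5.6667)
  = 0.23407 / 1.73460 = 0.13494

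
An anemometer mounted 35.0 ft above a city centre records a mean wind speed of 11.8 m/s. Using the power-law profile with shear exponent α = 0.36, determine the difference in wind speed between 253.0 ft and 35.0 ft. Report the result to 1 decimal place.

Power law: V₂ = V₁ · (z₂/z₁)^α = 11.8 × (7.2286)^0.36 = 24.0514 m/s
ΔV = 24.0514 − 11.8 = 12.2514 m/s

12.3 m/s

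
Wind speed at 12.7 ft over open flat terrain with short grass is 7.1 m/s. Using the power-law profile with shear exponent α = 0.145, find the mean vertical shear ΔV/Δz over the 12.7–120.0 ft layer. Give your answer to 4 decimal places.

0.0255 m/s/ft

Power law: V₂ = V₁ · (z₂/z₁)^α = 7.1 × (9.4488)^0.145 = 9.8330 m/s
ΔV/Δz = (9.8330 − 7.1)/(120.0 − 12.7) = 2.7330/107.3000 = 0.02547 m/s/ft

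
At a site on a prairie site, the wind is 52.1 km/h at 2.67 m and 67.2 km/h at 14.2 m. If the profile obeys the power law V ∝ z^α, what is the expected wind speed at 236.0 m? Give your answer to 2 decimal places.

103.10 km/h

First find α: α = ln(V₂/V₁)/ln(z₂/z₁) = ln(67.2/52.1)/ln(14.2/2.67) = 0.25451/1.67116 = 0.1523
Extrapolate from 14.2 m to 236.0 m: V₃ = 67.2 × (236.0/14.2)^0.1523 = 67.2 × 1.5342 = 103.1010 km/h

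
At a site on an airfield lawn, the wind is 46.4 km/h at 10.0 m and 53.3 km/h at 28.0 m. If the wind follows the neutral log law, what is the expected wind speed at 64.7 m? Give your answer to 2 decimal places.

Log law: V ∝ ln(z/z₀). From the pair, with r = V₁/V₂ = 0.87054,
ln z₀ = (ln z₁ − r·ln z₂)/(1 − r) = (2.3026 − 0.87054×3.3322)/0.12946 = -4.6212 → z₀ = 0.009841 m
V₃ = V₁ · ln(z₃/z₀)/ln(z₁/z₀) = 46.4 × 8.7910/6.9238 = 58.9129 km/h

58.91 km/h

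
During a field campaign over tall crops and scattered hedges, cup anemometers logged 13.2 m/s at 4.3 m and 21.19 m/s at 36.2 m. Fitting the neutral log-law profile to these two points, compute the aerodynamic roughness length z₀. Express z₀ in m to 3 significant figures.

z₀ ≈ 0.127 m

Log law: V(z) ∝ ln(z/z₀). With r = V₁/V₂ = 13.2/21.19 = 0.62294,
r · ln(z₂/z₀) = ln(z₁/z₀) ⇒ ln z₀ = (ln z₁ − r·ln z₂)/(1 − r)
ln z₀ = (1.45862 − 0.62294×3.58906) / 0.37706 = -2.0610
z₀ = exp(-2.0610) = 0.1273 m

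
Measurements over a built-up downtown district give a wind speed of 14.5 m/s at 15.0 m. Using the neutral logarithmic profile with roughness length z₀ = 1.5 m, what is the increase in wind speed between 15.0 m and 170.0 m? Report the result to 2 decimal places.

Log law: V₂ = V₁ · ln(z₂/z₀)/ln(z₁/z₀) = 14.5 × 4.7303/2.3026 = 29.7882 m/s
ΔV = 29.7882 − 14.5 = 15.2882 m/s

15.29 m/s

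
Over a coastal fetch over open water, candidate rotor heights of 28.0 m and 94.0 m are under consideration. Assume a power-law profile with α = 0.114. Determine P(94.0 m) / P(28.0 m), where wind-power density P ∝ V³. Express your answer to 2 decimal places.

Speed ratio: V_B/V_A = (z_B/z_A)^α = (94.0/28.0)^0.114 = (3.3571)^0.114 = 1.14805
Power-density ratio: P_B/P_A = (V_B/V_A)³ = (1.14805)³ = 1.51315

1.51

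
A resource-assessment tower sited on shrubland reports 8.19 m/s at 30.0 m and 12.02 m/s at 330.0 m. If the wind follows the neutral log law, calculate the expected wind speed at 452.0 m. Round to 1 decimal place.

Log law: V ∝ ln(z/z₀). From the pair, with r = V₁/V₂ = 0.68136,
ln z₀ = (ln z₁ − r·ln z₂)/(1 − r) = (3.4012 − 0.68136×5.7991)/0.31864 = -1.7264 → z₀ = 0.1779 m
V₃ = V₁ · ln(z₃/z₀)/ln(z₁/z₀) = 8.19 × 7.8401/5.1276 = 12.5225 m/s

12.5 m/s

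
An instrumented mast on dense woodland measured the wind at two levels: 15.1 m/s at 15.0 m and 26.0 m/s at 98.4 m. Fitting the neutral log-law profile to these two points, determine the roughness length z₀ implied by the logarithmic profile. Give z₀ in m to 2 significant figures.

z₀ ≈ 1.1 m

Log law: V(z) ∝ ln(z/z₀). With r = V₁/V₂ = 15.1/26.0 = 0.58077,
r · ln(z₂/z₀) = ln(z₁/z₀) ⇒ ln z₀ = (ln z₁ − r·ln z₂)/(1 − r)
ln z₀ = (2.70805 − 0.58077×4.58904) / 0.41923 = 0.1023
z₀ = exp(0.1023) = 1.108 m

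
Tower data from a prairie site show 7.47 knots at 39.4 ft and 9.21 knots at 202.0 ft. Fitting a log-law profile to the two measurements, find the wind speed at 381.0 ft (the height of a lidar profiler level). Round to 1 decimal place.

Log law: V ∝ ln(z/z₀). From the pair, with r = V₁/V₂ = 0.81107,
ln z₀ = (ln z₁ − r·ln z₂)/(1 − r) = (3.6738 − 0.81107×5.3083)/0.18893 = -3.3433 → z₀ = 0.03532 ft
V₃ = V₁ · ln(z₃/z₀)/ln(z₁/z₀) = 7.47 × 9.2861/7.0171 = 9.8855 knots

9.9 knots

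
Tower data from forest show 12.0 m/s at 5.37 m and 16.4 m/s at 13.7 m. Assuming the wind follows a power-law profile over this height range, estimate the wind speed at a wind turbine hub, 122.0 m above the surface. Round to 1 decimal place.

First find α: α = ln(V₂/V₁)/ln(z₂/z₁) = ln(16.4/12.0)/ln(13.7/5.37) = 0.31237/0.93657 = 0.3335
Extrapolate from 13.7 m to 122.0 m: V₃ = 16.4 × (122.0/13.7)^0.3335 = 16.4 × 2.0736 = 34.0078 m/s

34.0 m/s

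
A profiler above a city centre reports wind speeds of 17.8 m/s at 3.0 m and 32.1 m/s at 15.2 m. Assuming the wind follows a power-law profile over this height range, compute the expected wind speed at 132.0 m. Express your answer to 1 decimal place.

70.4 m/s

First find α: α = ln(V₂/V₁)/ln(z₂/z₁) = ln(32.1/17.8)/ln(15.2/3.0) = 0.58966/1.62268 = 0.3634
Extrapolate from 15.2 m to 132.0 m: V₃ = 32.1 × (132.0/15.2)^0.3634 = 32.1 × 2.1934 = 70.4085 m/s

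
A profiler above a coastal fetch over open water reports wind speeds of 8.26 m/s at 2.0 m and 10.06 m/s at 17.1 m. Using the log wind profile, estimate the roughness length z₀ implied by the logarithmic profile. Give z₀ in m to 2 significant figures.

z₀ ≈ 0.00011 m

Log law: V(z) ∝ ln(z/z₀). With r = V₁/V₂ = 8.26/10.06 = 0.82107,
r · ln(z₂/z₀) = ln(z₁/z₀) ⇒ ln z₀ = (ln z₁ − r·ln z₂)/(1 − r)
ln z₀ = (0.69315 − 0.82107×2.83908) / 0.17893 = -9.1543
z₀ = exp(-9.1543) = 0.0001058 m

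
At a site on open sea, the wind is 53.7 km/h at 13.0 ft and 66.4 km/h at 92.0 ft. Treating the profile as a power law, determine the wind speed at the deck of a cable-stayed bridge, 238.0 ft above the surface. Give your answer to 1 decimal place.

73.6 km/h

First find α: α = ln(V₂/V₁)/ln(z₂/z₁) = ln(66.4/53.7)/ln(92.0/13.0) = 0.21228/1.95684 = 0.1085
Extrapolate from 92.0 ft to 238.0 ft: V₃ = 66.4 × (238.0/92.0)^0.1085 = 66.4 × 1.1086 = 73.6120 km/h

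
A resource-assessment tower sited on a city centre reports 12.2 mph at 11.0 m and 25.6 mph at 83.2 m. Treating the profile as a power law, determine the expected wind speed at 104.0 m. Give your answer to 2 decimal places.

First find α: α = ln(V₂/V₁)/ln(z₂/z₁) = ln(25.6/12.2)/ln(83.2/11.0) = 0.74116/2.02335 = 0.3663
Extrapolate from 83.2 m to 104.0 m: V₃ = 25.6 × (104.0/83.2)^0.3663 = 25.6 × 1.0852 = 27.7804 mph

27.78 mph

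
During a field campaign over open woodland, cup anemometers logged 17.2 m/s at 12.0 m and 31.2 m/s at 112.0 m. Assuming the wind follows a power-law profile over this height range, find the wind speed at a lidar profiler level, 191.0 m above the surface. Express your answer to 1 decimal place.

First find α: α = ln(V₂/V₁)/ln(z₂/z₁) = ln(31.2/17.2)/ln(112.0/12.0) = 0.59551/2.23359 = 0.2666
Extrapolate from 112.0 m to 191.0 m: V₃ = 31.2 × (191.0/112.0)^0.2666 = 31.2 × 1.1529 = 35.9716 m/s

36.0 m/s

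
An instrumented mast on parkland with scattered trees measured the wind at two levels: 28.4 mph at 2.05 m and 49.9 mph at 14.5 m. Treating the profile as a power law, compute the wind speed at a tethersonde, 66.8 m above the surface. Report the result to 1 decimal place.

First find α: α = ln(V₂/V₁)/ln(z₂/z₁) = ln(49.9/28.4)/ln(14.5/2.05) = 0.56363/1.95631 = 0.2881
Extrapolate from 14.5 m to 66.8 m: V₃ = 49.9 × (66.8/14.5)^0.2881 = 49.9 × 1.5529 = 77.4881 mph

77.5 mph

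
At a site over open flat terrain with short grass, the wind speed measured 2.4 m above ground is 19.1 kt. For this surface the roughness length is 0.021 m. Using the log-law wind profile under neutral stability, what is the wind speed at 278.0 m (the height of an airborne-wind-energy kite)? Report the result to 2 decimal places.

Log law: V(z) ∝ ln(z/z₀), so V₂/V₁ = ln(z₂/z₀) / ln(z₁/z₀).
ln(278.0/0.021) = 9.4909, ln(2.4/0.021) = 4.7387
V₂ = 19.1 × 9.4909/4.7387 = 19.1 × 2.0028 = 38.2542 kt

38.25 kt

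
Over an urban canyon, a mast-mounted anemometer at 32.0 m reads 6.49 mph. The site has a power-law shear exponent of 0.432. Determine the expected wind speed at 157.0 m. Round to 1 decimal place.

Power-law profile: V₂ = V₁ · (z₂/z₁)^α
V₂ = 6.49 × (157.0/32.0)^0.432 = 6.49 × (4.9062)^0.432
    = 6.49 × 1.9879 = 12.9017 mph

12.9 mph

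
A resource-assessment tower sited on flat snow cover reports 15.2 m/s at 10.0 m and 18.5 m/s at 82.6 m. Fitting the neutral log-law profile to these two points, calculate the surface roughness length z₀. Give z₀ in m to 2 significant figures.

z₀ ≈ 0.00060 m

Log law: V(z) ∝ ln(z/z₀). With r = V₁/V₂ = 15.2/18.5 = 0.82162,
r · ln(z₂/z₀) = ln(z₁/z₀) ⇒ ln z₀ = (ln z₁ − r·ln z₂)/(1 − r)
ln z₀ = (2.30259 − 0.82162×4.41401) / 0.17838 = -7.4228
z₀ = exp(-7.4228) = 0.0005975 m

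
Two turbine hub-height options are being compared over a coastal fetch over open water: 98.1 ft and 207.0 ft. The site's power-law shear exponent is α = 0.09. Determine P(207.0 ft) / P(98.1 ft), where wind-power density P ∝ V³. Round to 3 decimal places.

Speed ratio: V_B/V_A = (z_B/z_A)^α = (207.0/98.1)^0.09 = (2.1101)^0.09 = 1.06952
Power-density ratio: P_B/P_A = (V_B/V_A)³ = (1.06952)³ = 1.22338

1.223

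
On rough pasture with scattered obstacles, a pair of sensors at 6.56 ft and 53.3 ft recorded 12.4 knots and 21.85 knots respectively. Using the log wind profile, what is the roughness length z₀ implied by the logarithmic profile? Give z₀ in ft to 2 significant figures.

z₀ ≈ 0.42 ft

Log law: V(z) ∝ ln(z/z₀). With r = V₁/V₂ = 12.4/21.85 = 0.56751,
r · ln(z₂/z₀) = ln(z₁/z₀) ⇒ ln z₀ = (ln z₁ − r·ln z₂)/(1 − r)
ln z₀ = (1.88099 − 0.56751×3.97594) / 0.43249 = -0.8679
z₀ = exp(-0.8679) = 0.4198 ft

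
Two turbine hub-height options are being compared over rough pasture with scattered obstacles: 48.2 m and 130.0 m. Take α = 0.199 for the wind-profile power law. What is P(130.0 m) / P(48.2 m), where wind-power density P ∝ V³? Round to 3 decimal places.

1.808

Speed ratio: V_B/V_A = (z_B/z_A)^α = (130.0/48.2)^0.199 = (2.6971)^0.199 = 1.21828
Power-density ratio: P_B/P_A = (V_B/V_A)³ = (1.21828)³ = 1.80819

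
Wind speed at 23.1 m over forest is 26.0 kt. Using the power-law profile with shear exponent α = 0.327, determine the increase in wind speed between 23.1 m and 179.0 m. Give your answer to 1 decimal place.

Power law: V₂ = V₁ · (z₂/z₁)^α = 26.0 × (7.7489)^0.327 = 50.7873 kt
ΔV = 50.7873 − 26.0 = 24.7873 kt

24.8 kt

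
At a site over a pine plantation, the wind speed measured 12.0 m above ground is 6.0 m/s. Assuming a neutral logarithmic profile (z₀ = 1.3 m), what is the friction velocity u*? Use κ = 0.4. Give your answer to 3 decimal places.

Log law: V(z) = (u*/κ) · ln(z/z₀) ⇒ u* = κ · V / ln(z/z₀)
u* = 0.4 × 6.0 / ln(12.0/1.3) = 0.4 × 6.0 / 2.2225
   = 2.4000 / 2.2225 = 1.0798 m/s

u* ≈ 1.080 m/s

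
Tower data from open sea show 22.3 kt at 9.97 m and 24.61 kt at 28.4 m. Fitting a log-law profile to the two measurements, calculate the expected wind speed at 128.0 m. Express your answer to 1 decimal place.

Log law: V ∝ ln(z/z₀). From the pair, with r = V₁/V₂ = 0.90614,
ln z₀ = (ln z₁ − r·ln z₂)/(1 − r) = (2.2996 − 0.90614×3.3464)/0.09386 = -7.8060 → z₀ = 0.0004073 m
V₃ = V₁ · ln(z₃/z₀)/ln(z₁/z₀) = 22.3 × 12.6580/10.1056 = 27.9325 kt

27.9 kt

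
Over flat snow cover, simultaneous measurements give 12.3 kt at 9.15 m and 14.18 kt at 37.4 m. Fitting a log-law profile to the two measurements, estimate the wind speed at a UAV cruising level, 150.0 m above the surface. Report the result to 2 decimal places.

16.03 kt

Log law: V ∝ ln(z/z₀). From the pair, with r = V₁/V₂ = 0.86742,
ln z₀ = (ln z₁ − r·ln z₂)/(1 − r) = (2.2138 − 0.86742×3.6217)/0.13258 = -6.9976 → z₀ = 0.0009141 m
V₃ = V₁ · ln(z₃/z₀)/ln(z₁/z₀) = 12.3 × 12.0083/9.2114 = 16.0347 kt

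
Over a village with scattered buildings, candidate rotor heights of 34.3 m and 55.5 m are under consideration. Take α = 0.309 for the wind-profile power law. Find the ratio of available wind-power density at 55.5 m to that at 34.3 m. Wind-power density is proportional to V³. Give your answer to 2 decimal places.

Speed ratio: V_B/V_A = (z_B/z_A)^α = (55.5/34.3)^0.309 = (1.6181)^0.309 = 1.16033
Power-density ratio: P_B/P_A = (V_B/V_A)³ = (1.16033)³ = 1.56222

1.56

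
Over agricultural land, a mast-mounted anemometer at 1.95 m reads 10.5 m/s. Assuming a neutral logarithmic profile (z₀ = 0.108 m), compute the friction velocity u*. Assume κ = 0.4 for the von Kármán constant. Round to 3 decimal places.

Log law: V(z) = (u*/κ) · ln(z/z₀) ⇒ u* = κ · V / ln(z/z₀)
u* = 0.4 × 10.5 / ln(1.95/0.108) = 0.4 × 10.5 / 2.8935
   = 4.2000 / 2.8935 = 1.4516 m/s

u* ≈ 1.452 m/s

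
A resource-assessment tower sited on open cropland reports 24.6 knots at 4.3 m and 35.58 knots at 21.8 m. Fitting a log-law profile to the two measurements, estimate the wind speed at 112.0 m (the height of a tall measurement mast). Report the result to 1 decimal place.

Log law: V ∝ ln(z/z₀). From the pair, with r = V₁/V₂ = 0.69140,
ln z₀ = (ln z₁ − r·ln z₂)/(1 − r) = (1.4586 − 0.69140×3.0819)/0.30860 = -2.1783 → z₀ = 0.1132 m
V₃ = V₁ · ln(z₃/z₀)/ln(z₁/z₀) = 24.6 × 6.8968/3.6369 = 46.6499 knots

46.6 knots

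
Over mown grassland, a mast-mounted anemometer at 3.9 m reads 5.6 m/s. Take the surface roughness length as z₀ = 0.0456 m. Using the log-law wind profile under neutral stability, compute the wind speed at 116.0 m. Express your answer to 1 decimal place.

Log law: V(z) ∝ ln(z/z₀), so V₂/V₁ = ln(z₂/z₀) / ln(z₁/z₀).
ln(116.0/0.0456) = 7.8414, ln(3.9/0.0456) = 4.4488
V₂ = 5.6 × 7.8414/4.4488 = 5.6 × 1.7626 = 9.8705 m/s

9.9 m/s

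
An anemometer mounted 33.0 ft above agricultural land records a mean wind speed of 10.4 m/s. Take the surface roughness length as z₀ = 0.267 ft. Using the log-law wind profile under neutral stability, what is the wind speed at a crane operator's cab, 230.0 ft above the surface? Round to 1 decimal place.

14.6 m/s

Log law: V(z) ∝ ln(z/z₀), so V₂/V₁ = ln(z₂/z₀) / ln(z₁/z₀).
ln(230.0/0.267) = 6.7586, ln(33.0/0.267) = 4.8170
V₂ = 10.4 × 6.7586/4.8170 = 10.4 × 1.4031 = 14.5919 m/s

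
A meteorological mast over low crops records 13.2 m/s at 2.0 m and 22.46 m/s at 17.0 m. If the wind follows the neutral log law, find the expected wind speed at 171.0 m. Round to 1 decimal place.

32.4 m/s

Log law: V ∝ ln(z/z₀). From the pair, with r = V₁/V₂ = 0.58771,
ln z₀ = (ln z₁ − r·ln z₂)/(1 − r) = (0.6931 − 0.58771×2.8332)/0.41229 = -2.3575 → z₀ = 0.09466 m
V₃ = V₁ · ln(z₃/z₀)/ln(z₁/z₀) = 13.2 × 7.4992/3.0506 = 32.4486 m/s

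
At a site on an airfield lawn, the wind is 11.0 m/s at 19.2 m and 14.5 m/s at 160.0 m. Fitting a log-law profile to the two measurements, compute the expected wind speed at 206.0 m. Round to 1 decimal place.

Log law: V ∝ ln(z/z₀). From the pair, with r = V₁/V₂ = 0.75862,
ln z₀ = (ln z₁ − r·ln z₂)/(1 − r) = (2.9549 − 0.75862×5.0752)/0.24138 = -3.7088 → z₀ = 0.02451 m
V₃ = V₁ · ln(z₃/z₀)/ln(z₁/z₀) = 11.0 × 9.0367/6.6637 = 14.9171 m/s

14.9 m/s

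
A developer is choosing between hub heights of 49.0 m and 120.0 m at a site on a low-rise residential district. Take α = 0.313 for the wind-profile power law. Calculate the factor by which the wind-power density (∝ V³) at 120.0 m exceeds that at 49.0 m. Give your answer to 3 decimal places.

2.319

Speed ratio: V_B/V_A = (z_B/z_A)^α = (120.0/49.0)^0.313 = (2.4490)^0.313 = 1.32359
Power-density ratio: P_B/P_A = (V_B/V_A)³ = (1.32359)³ = 2.31877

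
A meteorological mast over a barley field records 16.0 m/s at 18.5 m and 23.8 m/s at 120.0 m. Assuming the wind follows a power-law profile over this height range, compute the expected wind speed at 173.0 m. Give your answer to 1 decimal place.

First find α: α = ln(V₂/V₁)/ln(z₂/z₁) = ln(23.8/16.0)/ln(120.0/18.5) = 0.39710/1.86972 = 0.2124
Extrapolate from 120.0 m to 173.0 m: V₃ = 23.8 × (173.0/120.0)^0.2124 = 23.8 × 1.0808 = 25.7227 m/s

25.7 m/s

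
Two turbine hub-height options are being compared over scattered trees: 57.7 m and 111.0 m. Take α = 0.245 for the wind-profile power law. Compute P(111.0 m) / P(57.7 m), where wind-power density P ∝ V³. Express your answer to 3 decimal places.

1.618

Speed ratio: V_B/V_A = (z_B/z_A)^α = (111.0/57.7)^0.245 = (1.9237)^0.245 = 1.17386
Power-density ratio: P_B/P_A = (V_B/V_A)³ = (1.17386)³ = 1.61751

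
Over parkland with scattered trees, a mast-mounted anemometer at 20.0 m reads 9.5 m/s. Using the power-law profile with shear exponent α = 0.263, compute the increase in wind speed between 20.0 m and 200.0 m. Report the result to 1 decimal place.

Power law: V₂ = V₁ · (z₂/z₁)^α = 9.5 × (10.0000)^0.263 = 17.4070 m/s
ΔV = 17.4070 − 9.5 = 7.9070 m/s

7.9 m/s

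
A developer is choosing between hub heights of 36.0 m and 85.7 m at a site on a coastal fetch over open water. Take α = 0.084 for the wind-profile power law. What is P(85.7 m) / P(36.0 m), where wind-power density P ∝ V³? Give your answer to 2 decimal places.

Speed ratio: V_B/V_A = (z_B/z_A)^α = (85.7/36.0)^0.084 = (2.3806)^0.084 = 1.07558
Power-density ratio: P_B/P_A = (V_B/V_A)³ = (1.07558)³ = 1.24429

1.24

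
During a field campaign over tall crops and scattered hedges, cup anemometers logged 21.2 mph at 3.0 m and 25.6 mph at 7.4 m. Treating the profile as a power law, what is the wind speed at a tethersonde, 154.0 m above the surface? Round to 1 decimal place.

First find α: α = ln(V₂/V₁)/ln(z₂/z₁) = ln(25.6/21.2)/ln(7.4/3.0) = 0.18859/0.90287 = 0.2089
Extrapolate from 7.4 m to 154.0 m: V₃ = 25.6 × (154.0/7.4)^0.2089 = 25.6 × 1.8852 = 48.2619 mph

48.3 mph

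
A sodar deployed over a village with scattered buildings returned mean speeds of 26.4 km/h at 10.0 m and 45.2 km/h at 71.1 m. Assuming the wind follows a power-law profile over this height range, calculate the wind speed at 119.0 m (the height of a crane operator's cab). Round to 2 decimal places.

First find α: α = ln(V₂/V₁)/ln(z₂/z₁) = ln(45.2/26.4)/ln(71.1/10.0) = 0.53773/1.96150 = 0.2741
Extrapolate from 71.1 m to 119.0 m: V₃ = 45.2 × (119.0/71.1)^0.2741 = 45.2 × 1.1516 = 52.0545 km/h

52.05 km/h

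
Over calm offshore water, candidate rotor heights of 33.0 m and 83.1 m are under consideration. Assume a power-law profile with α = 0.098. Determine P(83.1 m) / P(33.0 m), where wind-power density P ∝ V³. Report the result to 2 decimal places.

Speed ratio: V_B/V_A = (z_B/z_A)^α = (83.1/33.0)^0.098 = (2.5182)^0.098 = 1.09473
Power-density ratio: P_B/P_A = (V_B/V_A)³ = (1.09473)³ = 1.31196

1.31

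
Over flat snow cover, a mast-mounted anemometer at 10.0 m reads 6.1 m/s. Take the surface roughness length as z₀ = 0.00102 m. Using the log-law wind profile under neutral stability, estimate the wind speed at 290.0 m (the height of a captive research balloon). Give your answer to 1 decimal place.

Log law: V(z) ∝ ln(z/z₀), so V₂/V₁ = ln(z₂/z₀) / ln(z₁/z₀).
ln(290.0/0.00102) = 12.5578, ln(10.0/0.00102) = 9.1905
V₂ = 6.1 × 12.5578/9.1905 = 6.1 × 1.3664 = 8.3350 m/s

8.3 m/s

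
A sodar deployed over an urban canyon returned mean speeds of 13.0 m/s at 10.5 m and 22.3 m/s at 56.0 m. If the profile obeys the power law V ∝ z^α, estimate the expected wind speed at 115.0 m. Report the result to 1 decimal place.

28.1 m/s

First find α: α = ln(V₂/V₁)/ln(z₂/z₁) = ln(22.3/13.0)/ln(56.0/10.5) = 0.53964/1.67398 = 0.3224
Extrapolate from 56.0 m to 115.0 m: V₃ = 22.3 × (115.0/56.0)^0.3224 = 22.3 × 1.2611 = 28.1221 m/s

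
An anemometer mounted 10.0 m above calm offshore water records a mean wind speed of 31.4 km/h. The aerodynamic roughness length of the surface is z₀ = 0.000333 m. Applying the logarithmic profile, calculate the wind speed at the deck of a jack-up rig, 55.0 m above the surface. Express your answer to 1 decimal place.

Log law: V(z) ∝ ln(z/z₀), so V₂/V₁ = ln(z₂/z₀) / ln(z₁/z₀).
ln(55.0/0.000333) = 12.0147, ln(10.0/0.000333) = 10.3100
V₂ = 31.4 × 12.0147/10.3100 = 31.4 × 1.1653 = 36.5920 km/h

36.6 km/h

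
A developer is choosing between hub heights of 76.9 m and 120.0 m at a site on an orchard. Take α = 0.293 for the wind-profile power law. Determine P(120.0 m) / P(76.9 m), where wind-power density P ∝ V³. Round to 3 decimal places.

Speed ratio: V_B/V_A = (z_B/z_A)^α = (120.0/76.9)^0.293 = (1.5605)^0.293 = 1.13926
Power-density ratio: P_B/P_A = (V_B/V_A)³ = (1.13926)³ = 1.47867

1.479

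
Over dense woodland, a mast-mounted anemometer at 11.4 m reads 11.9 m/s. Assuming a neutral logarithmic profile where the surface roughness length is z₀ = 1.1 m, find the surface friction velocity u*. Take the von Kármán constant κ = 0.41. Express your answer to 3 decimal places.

u* ≈ 2.087 m/s

Log law: V(z) = (u*/κ) · ln(z/z₀) ⇒ u* = κ · V / ln(z/z₀)
u* = 0.41 × 11.9 / ln(11.4/1.1) = 0.41 × 11.9 / 2.3383
   = 4.8790 / 2.3383 = 2.0866 m/s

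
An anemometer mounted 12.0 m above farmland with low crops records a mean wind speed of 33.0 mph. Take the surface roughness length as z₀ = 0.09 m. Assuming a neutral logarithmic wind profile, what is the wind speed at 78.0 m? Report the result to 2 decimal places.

Log law: V(z) ∝ ln(z/z₀), so V₂/V₁ = ln(z₂/z₀) / ln(z₁/z₀).
ln(78.0/0.09) = 6.7647, ln(12.0/0.09) = 4.8929
V₂ = 33.0 × 6.7647/4.8929 = 33.0 × 1.3826 = 45.6244 mph

45.62 mph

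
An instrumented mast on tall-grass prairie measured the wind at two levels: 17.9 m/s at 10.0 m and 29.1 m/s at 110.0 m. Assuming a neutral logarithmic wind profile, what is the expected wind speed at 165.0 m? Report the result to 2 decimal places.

Log law: V ∝ ln(z/z₀). From the pair, with r = V₁/V₂ = 0.61512,
ln z₀ = (ln z₁ − r·ln z₂)/(1 − r) = (2.3026 − 0.61512×4.7005)/0.38488 = -1.5298 → z₀ = 0.2166 m
V₃ = V₁ · ln(z₃/z₀)/ln(z₁/z₀) = 17.9 × 6.6357/3.8324 = 30.9938 m/s

30.99 m/s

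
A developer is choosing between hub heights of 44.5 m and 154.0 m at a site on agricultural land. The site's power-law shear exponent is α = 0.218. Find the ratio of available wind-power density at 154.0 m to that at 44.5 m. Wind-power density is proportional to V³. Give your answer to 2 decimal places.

Speed ratio: V_B/V_A = (z_B/z_A)^α = (154.0/44.5)^0.218 = (3.4607)^0.218 = 1.31080
Power-density ratio: P_B/P_A = (V_B/V_A)³ = (1.31080)³ = 2.25222

2.25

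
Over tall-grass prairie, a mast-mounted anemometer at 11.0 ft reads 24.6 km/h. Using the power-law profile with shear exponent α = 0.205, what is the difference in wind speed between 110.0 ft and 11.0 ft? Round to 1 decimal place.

Power law: V₂ = V₁ · (z₂/z₁)^α = 24.6 × (10.0000)^0.205 = 39.4398 km/h
ΔV = 39.4398 − 24.6 = 14.8398 km/h

14.8 km/h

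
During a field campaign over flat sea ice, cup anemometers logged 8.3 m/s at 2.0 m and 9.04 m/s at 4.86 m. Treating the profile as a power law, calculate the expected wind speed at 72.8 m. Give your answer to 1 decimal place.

First find α: α = ln(V₂/V₁)/ln(z₂/z₁) = ln(9.04/8.3)/ln(4.86/2.0) = 0.08540/0.88789 = 0.0962
Extrapolate from 4.86 m to 72.8 m: V₃ = 9.04 × (72.8/4.86)^0.0962 = 9.04 × 1.2974 = 11.7283 m/s

11.7 m/s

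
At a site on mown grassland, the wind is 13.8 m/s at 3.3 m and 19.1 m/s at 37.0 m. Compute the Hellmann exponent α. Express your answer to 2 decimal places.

α ≈ 0.13

Power law: V₂/V₁ = (z₂/z₁)^α ⇒ α = ln(V₂/V₁) / ln(z₂/z₁)
α = ln(19.1/13.8) / ln(37.0/3.3) = ln(1.3841) / ln(11.2121)
  = 0.32502 / 2.41700 = 0.13447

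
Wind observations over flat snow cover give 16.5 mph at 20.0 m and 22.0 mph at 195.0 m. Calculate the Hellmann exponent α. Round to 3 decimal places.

Power law: V₂/V₁ = (z₂/z₁)^α ⇒ α = ln(V₂/V₁) / ln(z₂/z₁)
α = ln(22.0/16.5) / ln(195.0/20.0) = ln(1.3333) / ln(9.7500)
  = 0.28768 / 2.27727 = 0.12633

α ≈ 0.126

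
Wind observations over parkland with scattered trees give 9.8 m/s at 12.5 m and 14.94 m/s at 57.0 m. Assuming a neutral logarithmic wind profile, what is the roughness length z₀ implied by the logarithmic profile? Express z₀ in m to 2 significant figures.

Log law: V(z) ∝ ln(z/z₀). With r = V₁/V₂ = 9.8/14.94 = 0.65596,
r · ln(z₂/z₀) = ln(z₁/z₀) ⇒ ln z₀ = (ln z₁ − r·ln z₂)/(1 − r)
ln z₀ = (2.52573 − 0.65596×4.04305) / 0.34404 = -0.3672
z₀ = exp(-0.3672) = 0.6927 m

z₀ ≈ 0.69 m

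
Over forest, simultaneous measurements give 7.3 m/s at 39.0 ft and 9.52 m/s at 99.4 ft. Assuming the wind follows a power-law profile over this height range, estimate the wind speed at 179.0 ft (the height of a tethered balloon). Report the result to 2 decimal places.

11.25 m/s

First find α: α = ln(V₂/V₁)/ln(z₂/z₁) = ln(9.52/7.3)/ln(99.4/39.0) = 0.26552/0.93559 = 0.2838
Extrapolate from 99.4 ft to 179.0 ft: V₃ = 9.52 × (179.0/99.4)^0.2838 = 9.52 × 1.1817 = 11.2496 m/s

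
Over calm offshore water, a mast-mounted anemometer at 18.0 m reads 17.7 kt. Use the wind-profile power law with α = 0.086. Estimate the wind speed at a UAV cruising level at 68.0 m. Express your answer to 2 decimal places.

Power-law profile: V₂ = V₁ · (z₂/z₁)^α
V₂ = 17.7 × (68.0/18.0)^0.086 = 17.7 × (3.7778)^0.086
    = 17.7 × 1.1211 = 19.8434 kt

19.84 kt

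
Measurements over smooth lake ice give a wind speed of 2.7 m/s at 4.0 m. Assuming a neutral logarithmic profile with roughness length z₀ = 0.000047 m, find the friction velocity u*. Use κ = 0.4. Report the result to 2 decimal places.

Log law: V(z) = (u*/κ) · ln(z/z₀) ⇒ u* = κ · V / ln(z/z₀)
u* = 0.4 × 2.7 / ln(4.0/0.000047) = 0.4 × 2.7 / 11.3517
   = 1.0800 / 11.3517 = 0.0951 m/s

u* ≈ 0.10 m/s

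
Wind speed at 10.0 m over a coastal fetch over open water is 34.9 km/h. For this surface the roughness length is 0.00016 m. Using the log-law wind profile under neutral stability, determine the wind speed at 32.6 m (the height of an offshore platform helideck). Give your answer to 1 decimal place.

Log law: V(z) ∝ ln(z/z₀), so V₂/V₁ = ln(z₂/z₀) / ln(z₁/z₀).
ln(32.6/0.00016) = 12.2246, ln(10.0/0.00016) = 11.0429
V₂ = 34.9 × 12.2246/11.0429 = 34.9 × 1.1070 = 38.6347 km/h

38.6 km/h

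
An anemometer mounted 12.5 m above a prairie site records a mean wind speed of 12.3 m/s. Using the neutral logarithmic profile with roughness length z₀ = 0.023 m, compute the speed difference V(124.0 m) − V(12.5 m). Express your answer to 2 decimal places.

4.48 m/s

Log law: V₂ = V₁ · ln(z₂/z₀)/ln(z₁/z₀) = 12.3 × 8.5925/6.2980 = 16.7813 m/s
ΔV = 16.7813 − 12.3 = 4.4813 m/s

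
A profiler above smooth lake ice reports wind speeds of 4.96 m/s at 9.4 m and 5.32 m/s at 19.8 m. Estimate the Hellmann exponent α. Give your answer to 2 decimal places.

Power law: V₂/V₁ = (z₂/z₁)^α ⇒ α = ln(V₂/V₁) / ln(z₂/z₁)
α = ln(5.32/4.96) / ln(19.8/9.4) = ln(1.0726) / ln(2.1064)
  = 0.07007 / 0.74497 = 0.09405

α ≈ 0.09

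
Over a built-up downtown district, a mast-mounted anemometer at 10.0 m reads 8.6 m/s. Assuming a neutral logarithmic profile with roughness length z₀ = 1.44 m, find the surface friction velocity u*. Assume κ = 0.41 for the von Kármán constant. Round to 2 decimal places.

u* ≈ 1.82 m/s

Log law: V(z) = (u*/κ) · ln(z/z₀) ⇒ u* = κ · V / ln(z/z₀)
u* = 0.41 × 8.6 / ln(10.0/1.44) = 0.41 × 8.6 / 1.9379
   = 3.5260 / 1.9379 = 1.8195 m/s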